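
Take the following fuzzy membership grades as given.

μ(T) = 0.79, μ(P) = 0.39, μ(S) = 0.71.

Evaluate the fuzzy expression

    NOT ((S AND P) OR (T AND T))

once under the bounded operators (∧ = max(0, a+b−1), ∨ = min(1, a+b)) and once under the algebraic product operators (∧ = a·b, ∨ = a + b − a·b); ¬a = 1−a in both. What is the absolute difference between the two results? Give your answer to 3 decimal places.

Under bounded:
  S AND P = max(0, a+b−1) on (0.71, 0.39) = 0.10
  T AND T = max(0, a+b−1) on (0.79, 0.79) = 0.58
  (S AND P) OR (T AND T) = min(1, a+b) on (0.10, 0.58) = 0.68
  NOT ((S AND P) OR (T AND T)) = 1 − 0.68 = 0.32
  → value = 0.3200
Under algebraic product:
  S AND P = a·b on (0.7100, 0.3900) = 0.2769
  T AND T = a·b on (0.7900, 0.7900) = 0.6241
  (S AND P) OR (T AND T) = a + b − a·b on (0.2769, 0.6241) = 0.7282
  NOT ((S AND P) OR (T AND T)) = 1 − 0.7282 = 0.2718
  → value = 0.2718
|0.3200 − 0.2718| = 0.048

0.048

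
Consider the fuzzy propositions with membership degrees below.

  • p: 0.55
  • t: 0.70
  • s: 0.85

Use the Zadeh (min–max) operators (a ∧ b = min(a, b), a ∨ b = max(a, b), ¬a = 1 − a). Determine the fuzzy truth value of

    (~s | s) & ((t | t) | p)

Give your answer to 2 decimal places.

0.70

~s = 1 − 0.85 = 0.15
~s | s = max(a, b) on (0.15, 0.85) = 0.85
t | t = max(a, b) on (0.70, 0.70) = 0.70
(t | t) | p = max(a, b) on (0.70, 0.55) = 0.70
(~s | s) & ((t | t) | p) = min(a, b) on (0.85, 0.70) = 0.70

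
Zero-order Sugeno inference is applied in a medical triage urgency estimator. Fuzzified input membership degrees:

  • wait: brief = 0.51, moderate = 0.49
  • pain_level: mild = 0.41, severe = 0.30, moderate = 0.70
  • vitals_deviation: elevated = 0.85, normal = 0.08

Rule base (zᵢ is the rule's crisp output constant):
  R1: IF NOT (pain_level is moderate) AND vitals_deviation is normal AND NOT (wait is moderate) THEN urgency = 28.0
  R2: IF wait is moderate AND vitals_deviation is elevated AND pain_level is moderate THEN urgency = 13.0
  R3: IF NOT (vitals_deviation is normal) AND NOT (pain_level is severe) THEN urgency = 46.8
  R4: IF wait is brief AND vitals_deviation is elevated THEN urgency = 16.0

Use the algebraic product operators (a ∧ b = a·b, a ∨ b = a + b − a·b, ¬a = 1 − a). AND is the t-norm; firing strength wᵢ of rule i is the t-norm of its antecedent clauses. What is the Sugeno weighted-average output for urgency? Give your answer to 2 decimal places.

R1 (z=28.0): ¬moderate=1−0.70=0.30, normal=0.08, ¬moderate=1−0.49=0.51; AND[a·b] → w = 0.0122
R2 (z=13.0): moderate=0.49, elevated=0.85, moderate=0.70; AND[a·b] → w = 0.2915
R3 (z=46.8): ¬normal=1−0.08=0.92, ¬severe=1−0.30=0.70; AND[a·b] → w = 0.6440
R4 (z=16.0): brief=0.51, elevated=0.85; AND[a·b] → w = 0.4335
Weighted average = (0.0122·28.0 + 0.2915·13.0 + 0.6440·46.8 + 0.4335·16.0) / (0.0122 + 0.2915 + 0.6440 + 0.4335)
  = 41.2081 / 1.3813 = 29.83

29.83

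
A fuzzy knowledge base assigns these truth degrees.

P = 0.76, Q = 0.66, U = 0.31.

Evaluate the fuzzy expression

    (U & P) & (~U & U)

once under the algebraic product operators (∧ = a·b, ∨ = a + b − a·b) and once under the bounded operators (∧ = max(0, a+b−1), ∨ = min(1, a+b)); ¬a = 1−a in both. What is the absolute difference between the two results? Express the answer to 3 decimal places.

Under algebraic product:
  U & P = a·b on (0.3100, 0.7600) = 0.2356
  ~U = 1 − 0.3100 = 0.6900
  ~U & U = a·b on (0.6900, 0.3100) = 0.2139
  (U & P) & (~U & U) = a·b on (0.2356, 0.2139) = 0.0504
  → value = 0.0504
Under bounded:
  U & P = max(0, a+b−1) on (0.31, 0.76) = 0.07
  ~U = 1 − 0.31 = 0.69
  ~U & U = max(0, a+b−1) on (0.69, 0.31) = 0.00
  (U & P) & (~U & U) = max(0, a+b−1) on (0.07, 0.00) = 0.00
  → value = 0.0000
|0.0504 − 0.0000| = 0.050

0.050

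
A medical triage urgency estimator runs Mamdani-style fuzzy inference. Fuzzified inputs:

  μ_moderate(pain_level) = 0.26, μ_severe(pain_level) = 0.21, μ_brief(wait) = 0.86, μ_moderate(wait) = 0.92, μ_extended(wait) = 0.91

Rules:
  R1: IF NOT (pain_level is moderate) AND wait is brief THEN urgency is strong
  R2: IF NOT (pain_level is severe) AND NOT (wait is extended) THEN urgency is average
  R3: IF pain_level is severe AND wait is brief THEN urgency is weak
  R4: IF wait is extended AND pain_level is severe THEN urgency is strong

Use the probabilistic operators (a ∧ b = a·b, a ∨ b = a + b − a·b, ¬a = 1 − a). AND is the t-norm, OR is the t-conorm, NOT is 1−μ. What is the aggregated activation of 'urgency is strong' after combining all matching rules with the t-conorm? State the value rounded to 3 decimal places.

0.706

R1: ¬moderate=1−0.26=0.74, brief=0.86; AND[a·b] → w = 0.6364
R2: ¬severe=1−0.21=0.79, ¬extended=1−0.91=0.09; AND[a·b] → w = 0.0711
R3: severe=0.21, brief=0.86; AND[a·b] → w = 0.1806
R4: extended=0.91, severe=0.21; AND[a·b] → w = 0.1911
Rules with consequent 'strong': {R1, R4} → strengths 0.6364, 0.1911
Aggregate via t-conorm [a + b − a·b]: 0.7059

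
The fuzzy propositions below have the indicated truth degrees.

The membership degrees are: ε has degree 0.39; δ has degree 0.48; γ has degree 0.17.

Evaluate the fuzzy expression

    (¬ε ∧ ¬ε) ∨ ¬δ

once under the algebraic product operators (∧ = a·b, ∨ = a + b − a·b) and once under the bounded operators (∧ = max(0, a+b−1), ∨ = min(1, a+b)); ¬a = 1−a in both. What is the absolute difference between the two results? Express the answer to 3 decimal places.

0.041

Under algebraic product:
  ¬ε = 1 − 0.3900 = 0.6100
  ¬ε = 1 − 0.3900 = 0.6100
  ¬ε ∧ ¬ε = a·b on (0.6100, 0.6100) = 0.3721
  ¬δ = 1 − 0.4800 = 0.5200
  (¬ε ∧ ¬ε) ∨ ¬δ = a + b − a·b on (0.3721, 0.5200) = 0.6986
  → value = 0.6986
Under bounded:
  ¬ε = 1 − 0.39 = 0.61
  ¬ε = 1 − 0.39 = 0.61
  ¬ε ∧ ¬ε = max(0, a+b−1) on (0.61, 0.61) = 0.22
  ¬δ = 1 − 0.48 = 0.52
  (¬ε ∧ ¬ε) ∨ ¬δ = min(1, a+b) on (0.22, 0.52) = 0.74
  → value = 0.7400
|0.6986 − 0.7400| = 0.041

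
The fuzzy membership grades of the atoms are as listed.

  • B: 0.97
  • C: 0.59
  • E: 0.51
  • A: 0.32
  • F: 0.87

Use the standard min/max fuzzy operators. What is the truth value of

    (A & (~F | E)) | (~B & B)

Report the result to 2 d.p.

~F = 1 − 0.87 = 0.13
~F | E = max(a, b) on (0.13, 0.51) = 0.51
A & (~F | E) = min(a, b) on (0.32, 0.51) = 0.32
~B = 1 − 0.97 = 0.03
~B & B = min(a, b) on (0.03, 0.97) = 0.03
(A & (~F | E)) | (~B & B) = max(a, b) on (0.32, 0.03) = 0.32

0.32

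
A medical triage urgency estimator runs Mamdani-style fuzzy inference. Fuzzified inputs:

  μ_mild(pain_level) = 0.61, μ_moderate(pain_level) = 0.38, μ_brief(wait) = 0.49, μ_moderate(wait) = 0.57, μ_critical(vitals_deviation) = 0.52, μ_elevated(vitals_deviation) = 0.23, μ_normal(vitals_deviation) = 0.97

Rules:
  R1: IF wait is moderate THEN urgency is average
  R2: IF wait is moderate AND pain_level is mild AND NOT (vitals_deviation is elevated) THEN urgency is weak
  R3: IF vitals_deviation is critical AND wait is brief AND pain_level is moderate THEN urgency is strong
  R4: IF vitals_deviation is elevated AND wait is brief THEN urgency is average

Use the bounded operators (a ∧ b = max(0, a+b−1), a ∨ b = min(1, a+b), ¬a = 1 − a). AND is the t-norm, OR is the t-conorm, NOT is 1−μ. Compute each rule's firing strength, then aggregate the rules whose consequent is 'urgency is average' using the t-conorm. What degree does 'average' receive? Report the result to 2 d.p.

0.57

R1: moderate=0.57 → w = 0.57
R2: moderate=0.57, mild=0.61, ¬elevated=1−0.23=0.77; AND[max(0, a+b−1)] → w = 0.00
R3: critical=0.52, brief=0.49, moderate=0.38; AND[max(0, a+b−1)] → w = 0.00
R4: elevated=0.23, brief=0.49; AND[max(0, a+b−1)] → w = 0.00
Rules with consequent 'average': {R1, R4} → strengths 0.57, 0.00
Aggregate via t-conorm [min(1, a+b)]: 0.57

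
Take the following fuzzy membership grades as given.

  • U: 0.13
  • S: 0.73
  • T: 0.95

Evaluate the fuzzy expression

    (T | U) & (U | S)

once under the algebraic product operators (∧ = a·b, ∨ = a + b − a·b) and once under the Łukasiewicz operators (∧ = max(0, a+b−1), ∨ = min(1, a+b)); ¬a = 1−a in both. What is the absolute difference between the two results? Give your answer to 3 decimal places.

0.128

Under algebraic product:
  T | U = a + b − a·b on (0.9500, 0.1300) = 0.9565
  U | S = a + b − a·b on (0.1300, 0.7300) = 0.7651
  (T | U) & (U | S) = a·b on (0.9565, 0.7651) = 0.7318
  → value = 0.7318
Under Łukasiewicz:
  T | U = min(1, a+b) on (0.95, 0.13) = 1.00
  U | S = min(1, a+b) on (0.13, 0.73) = 0.86
  (T | U) & (U | S) = max(0, a+b−1) on (1.00, 0.86) = 0.86
  → value = 0.8600
|0.7318 − 0.8600| = 0.128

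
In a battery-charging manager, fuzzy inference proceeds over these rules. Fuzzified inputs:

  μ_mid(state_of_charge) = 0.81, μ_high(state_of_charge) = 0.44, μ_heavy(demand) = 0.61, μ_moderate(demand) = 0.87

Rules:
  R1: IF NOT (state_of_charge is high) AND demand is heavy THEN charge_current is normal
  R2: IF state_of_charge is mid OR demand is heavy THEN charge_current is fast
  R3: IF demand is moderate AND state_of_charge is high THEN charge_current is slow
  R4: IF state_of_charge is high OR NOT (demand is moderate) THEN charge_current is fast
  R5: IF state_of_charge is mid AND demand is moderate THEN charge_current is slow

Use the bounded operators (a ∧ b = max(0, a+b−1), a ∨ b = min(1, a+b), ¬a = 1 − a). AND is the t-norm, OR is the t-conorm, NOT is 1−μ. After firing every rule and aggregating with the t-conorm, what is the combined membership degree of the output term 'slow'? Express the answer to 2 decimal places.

R1: ¬high=1−0.44=0.56, heavy=0.61; AND[max(0, a+b−1)] → w = 0.17
R2: mid=0.81, heavy=0.61; OR[min(1, a+b)] → w = 1.00
R3: moderate=0.87, high=0.44; AND[max(0, a+b−1)] → w = 0.31
R4: high=0.44, ¬moderate=1−0.87=0.13; OR[min(1, a+b)] → w = 0.57
R5: mid=0.81, moderate=0.87; AND[max(0, a+b−1)] → w = 0.68
Rules with consequent 'slow': {R3, R5} → strengths 0.31, 0.68
Aggregate via t-conorm [min(1, a+b)]: 0.99

0.99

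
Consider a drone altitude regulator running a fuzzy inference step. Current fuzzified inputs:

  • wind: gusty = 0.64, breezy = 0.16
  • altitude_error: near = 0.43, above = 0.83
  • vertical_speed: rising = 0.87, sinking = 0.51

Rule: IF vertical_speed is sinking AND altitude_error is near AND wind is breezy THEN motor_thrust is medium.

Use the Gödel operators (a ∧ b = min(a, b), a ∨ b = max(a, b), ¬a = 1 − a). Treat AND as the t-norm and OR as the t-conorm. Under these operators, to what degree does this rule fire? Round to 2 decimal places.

0.16

firing strength: sinking=0.51, near=0.43, breezy=0.16; AND[min(a, b)] → w = 0.16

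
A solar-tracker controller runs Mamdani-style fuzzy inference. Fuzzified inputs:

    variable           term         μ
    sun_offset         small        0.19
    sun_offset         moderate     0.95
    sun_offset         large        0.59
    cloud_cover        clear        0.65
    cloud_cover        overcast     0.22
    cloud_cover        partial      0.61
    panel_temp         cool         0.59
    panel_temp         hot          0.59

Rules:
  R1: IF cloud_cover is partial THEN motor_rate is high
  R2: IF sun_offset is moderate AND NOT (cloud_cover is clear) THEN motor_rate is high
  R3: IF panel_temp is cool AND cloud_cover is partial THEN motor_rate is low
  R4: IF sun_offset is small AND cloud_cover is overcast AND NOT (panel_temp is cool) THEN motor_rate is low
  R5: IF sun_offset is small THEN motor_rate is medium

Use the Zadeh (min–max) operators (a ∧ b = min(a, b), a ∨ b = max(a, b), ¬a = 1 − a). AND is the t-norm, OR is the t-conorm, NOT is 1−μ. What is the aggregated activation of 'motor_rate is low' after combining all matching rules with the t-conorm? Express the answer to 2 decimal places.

0.59

R1: partial=0.61 → w = 0.61
R2: moderate=0.95, ¬clear=1−0.65=0.35; AND[min(a, b)] → w = 0.35
R3: cool=0.59, partial=0.61; AND[min(a, b)] → w = 0.59
R4: small=0.19, overcast=0.22, ¬cool=1−0.59=0.41; AND[min(a, b)] → w = 0.19
R5: small=0.19 → w = 0.19
Rules with consequent 'low': {R3, R4} → strengths 0.59, 0.19
Aggregate via t-conorm [max(a, b)]: 0.59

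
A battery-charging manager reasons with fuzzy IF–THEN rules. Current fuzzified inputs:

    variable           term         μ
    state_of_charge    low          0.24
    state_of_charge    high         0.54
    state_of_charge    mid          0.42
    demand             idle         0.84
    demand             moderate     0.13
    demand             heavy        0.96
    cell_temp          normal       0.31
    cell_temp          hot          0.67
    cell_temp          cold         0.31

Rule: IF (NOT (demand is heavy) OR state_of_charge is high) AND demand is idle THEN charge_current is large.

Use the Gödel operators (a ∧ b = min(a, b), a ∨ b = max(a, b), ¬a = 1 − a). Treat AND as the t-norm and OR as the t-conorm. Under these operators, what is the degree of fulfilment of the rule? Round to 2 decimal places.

firing strength: (¬heavy=1−0.96=0.04 OR high=0.54) = 0.54; AND[min(a, b)] with idle=0.84 → w = 0.54

0.54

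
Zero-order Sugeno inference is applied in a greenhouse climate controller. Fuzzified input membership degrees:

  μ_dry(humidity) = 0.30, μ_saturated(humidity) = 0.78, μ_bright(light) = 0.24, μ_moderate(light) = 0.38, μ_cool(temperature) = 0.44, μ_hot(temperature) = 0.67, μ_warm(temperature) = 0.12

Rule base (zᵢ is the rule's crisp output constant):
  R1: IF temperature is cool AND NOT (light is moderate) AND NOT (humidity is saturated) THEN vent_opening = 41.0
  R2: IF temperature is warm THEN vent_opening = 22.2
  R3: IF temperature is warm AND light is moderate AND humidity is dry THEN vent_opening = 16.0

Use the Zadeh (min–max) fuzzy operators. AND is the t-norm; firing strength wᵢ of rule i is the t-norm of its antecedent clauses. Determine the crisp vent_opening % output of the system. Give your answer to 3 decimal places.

29.574

R1 (z=41.0): cool=0.44, ¬moderate=1−0.38=0.62, ¬saturated=1−0.78=0.22; AND[min(a, b)] → w = 0.22
R2 (z=22.2): warm=0.12 → w = 0.12
R3 (z=16.0): warm=0.12, moderate=0.38, dry=0.30; AND[min(a, b)] → w = 0.12
Weighted average = (0.22·41.0 + 0.12·22.2 + 0.12·16.0) / (0.22 + 0.12 + 0.12)
  = 13.6040 / 0.4600 = 29.574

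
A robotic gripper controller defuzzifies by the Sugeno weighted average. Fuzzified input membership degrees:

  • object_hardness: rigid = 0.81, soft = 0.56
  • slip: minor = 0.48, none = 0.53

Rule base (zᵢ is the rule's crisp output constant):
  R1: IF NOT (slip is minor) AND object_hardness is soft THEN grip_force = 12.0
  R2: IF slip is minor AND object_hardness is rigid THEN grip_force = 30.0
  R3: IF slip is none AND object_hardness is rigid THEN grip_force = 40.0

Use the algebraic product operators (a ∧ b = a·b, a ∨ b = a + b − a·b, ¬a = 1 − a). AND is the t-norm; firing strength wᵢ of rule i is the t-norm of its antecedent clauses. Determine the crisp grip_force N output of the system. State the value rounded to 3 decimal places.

R1 (z=12.0): ¬minor=1−0.48=0.52, soft=0.56; AND[a·b] → w = 0.2912
R2 (z=30.0): minor=0.48, rigid=0.81; AND[a·b] → w = 0.3888
R3 (z=40.0): none=0.53, rigid=0.81; AND[a·b] → w = 0.4293
Weighted average = (0.2912·12.0 + 0.3888·30.0 + 0.4293·40.0) / (0.2912 + 0.3888 + 0.4293)
  = 32.3304 / 1.1093 = 29.145

29.145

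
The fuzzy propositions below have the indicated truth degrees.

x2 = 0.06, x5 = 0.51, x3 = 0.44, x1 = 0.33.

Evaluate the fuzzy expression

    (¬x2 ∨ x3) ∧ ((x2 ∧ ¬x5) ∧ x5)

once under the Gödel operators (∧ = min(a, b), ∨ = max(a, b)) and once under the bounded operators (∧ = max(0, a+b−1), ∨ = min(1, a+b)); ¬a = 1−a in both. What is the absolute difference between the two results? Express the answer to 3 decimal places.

0.060

Under Gödel:
  ¬x2 = 1 − 0.06 = 0.94
  ¬x2 ∨ x3 = max(a, b) on (0.94, 0.44) = 0.94
  ¬x5 = 1 − 0.51 = 0.49
  x2 ∧ ¬x5 = min(a, b) on (0.06, 0.49) = 0.06
  (x2 ∧ ¬x5) ∧ x5 = min(a, b) on (0.06, 0.51) = 0.06
  (¬x2 ∨ x3) ∧ ((x2 ∧ ¬x5) ∧ x5) = min(a, b) on (0.94, 0.06) = 0.06
  → value = 0.0600
Under bounded:
  ¬x2 = 1 − 0.06 = 0.94
  ¬x2 ∨ x3 = min(1, a+b) on (0.94, 0.44) = 1.00
  ¬x5 = 1 − 0.51 = 0.49
  x2 ∧ ¬x5 = max(0, a+b−1) on (0.06, 0.49) = 0.00
  (x2 ∧ ¬x5) ∧ x5 = max(0, a+b−1) on (0.00, 0.51) = 0.00
  (¬x2 ∨ x3) ∧ ((x2 ∧ ¬x5) ∧ x5) = max(0, a+b−1) on (1.00, 0.00) = 0.00
  → value = 0.0000
|0.0600 − 0.0000| = 0.060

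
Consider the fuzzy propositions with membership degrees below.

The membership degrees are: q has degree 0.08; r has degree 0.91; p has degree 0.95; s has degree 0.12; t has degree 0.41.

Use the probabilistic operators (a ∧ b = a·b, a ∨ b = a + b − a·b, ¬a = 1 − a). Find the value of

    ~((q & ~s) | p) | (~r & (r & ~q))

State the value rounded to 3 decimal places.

0.118

~s = 1 − 0.1200 = 0.8800
q & ~s = a·b on (0.0800, 0.8800) = 0.0704
(q & ~s) | p = a + b − a·b on (0.0704, 0.9500) = 0.9535
~((q & ~s) | p) = 1 − 0.9535 = 0.0465
~r = 1 − 0.9100 = 0.0900
~q = 1 − 0.0800 = 0.9200
r & ~q = a·b on (0.9100, 0.9200) = 0.8372
~r & (r & ~q) = a·b on (0.0900, 0.8372) = 0.0753
~((q & ~s) | p) | (~r & (r & ~q)) = a + b − a·b on (0.0465, 0.0753) = 0.1183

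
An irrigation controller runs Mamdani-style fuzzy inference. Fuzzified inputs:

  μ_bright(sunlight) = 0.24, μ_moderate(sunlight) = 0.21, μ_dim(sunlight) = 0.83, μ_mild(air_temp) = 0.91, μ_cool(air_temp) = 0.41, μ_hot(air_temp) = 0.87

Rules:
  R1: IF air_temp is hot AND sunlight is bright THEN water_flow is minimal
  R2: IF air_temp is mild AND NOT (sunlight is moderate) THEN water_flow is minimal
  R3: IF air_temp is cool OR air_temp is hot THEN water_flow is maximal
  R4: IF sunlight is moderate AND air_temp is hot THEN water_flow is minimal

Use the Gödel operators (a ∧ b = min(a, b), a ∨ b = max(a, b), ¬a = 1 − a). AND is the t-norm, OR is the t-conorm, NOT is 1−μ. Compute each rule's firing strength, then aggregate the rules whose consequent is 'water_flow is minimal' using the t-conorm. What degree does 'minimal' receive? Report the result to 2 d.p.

0.79

R1: hot=0.87, bright=0.24; AND[min(a, b)] → w = 0.24
R2: mild=0.91, ¬moderate=1−0.21=0.79; AND[min(a, b)] → w = 0.79
R3: cool=0.41, hot=0.87; OR[max(a, b)] → w = 0.87
R4: moderate=0.21, hot=0.87; AND[min(a, b)] → w = 0.21
Rules with consequent 'minimal': {R1, R2, R4} → strengths 0.24, 0.79, 0.21
Aggregate via t-conorm [max(a, b)]: 0.79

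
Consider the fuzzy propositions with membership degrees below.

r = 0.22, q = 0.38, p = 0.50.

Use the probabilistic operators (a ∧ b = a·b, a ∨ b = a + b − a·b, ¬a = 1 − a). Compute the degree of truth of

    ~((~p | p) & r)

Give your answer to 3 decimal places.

0.835

~p = 1 − 0.5000 = 0.5000
~p | p = a + b − a·b on (0.5000, 0.5000) = 0.7500
(~p | p) & r = a·b on (0.7500, 0.2200) = 0.1650
~((~p | p) & r) = 1 − 0.1650 = 0.8350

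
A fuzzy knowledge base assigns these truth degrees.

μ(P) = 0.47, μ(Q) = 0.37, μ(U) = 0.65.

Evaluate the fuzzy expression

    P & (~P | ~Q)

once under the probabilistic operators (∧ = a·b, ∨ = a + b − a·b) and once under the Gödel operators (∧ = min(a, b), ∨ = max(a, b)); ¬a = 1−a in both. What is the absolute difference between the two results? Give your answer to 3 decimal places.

0.082

Under probabilistic:
  ~P = 1 − 0.4700 = 0.5300
  ~Q = 1 − 0.3700 = 0.6300
  ~P | ~Q = a + b − a·b on (0.5300, 0.6300) = 0.8261
  P & (~P | ~Q) = a·b on (0.4700, 0.8261) = 0.3883
  → value = 0.3883
Under Gödel:
  ~P = 1 − 0.47 = 0.53
  ~Q = 1 − 0.37 = 0.63
  ~P | ~Q = max(a, b) on (0.53, 0.63) = 0.63
  P & (~P | ~Q) = min(a, b) on (0.47, 0.63) = 0.47
  → value = 0.4700
|0.3883 − 0.4700| = 0.082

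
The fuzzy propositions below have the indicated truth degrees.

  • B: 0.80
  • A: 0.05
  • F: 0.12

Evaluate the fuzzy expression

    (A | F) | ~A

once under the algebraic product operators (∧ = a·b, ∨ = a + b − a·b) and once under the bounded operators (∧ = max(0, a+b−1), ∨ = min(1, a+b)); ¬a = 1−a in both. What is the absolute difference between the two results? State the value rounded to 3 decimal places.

Under algebraic product:
  A | F = a + b − a·b on (0.0500, 0.1200) = 0.1640
  ~A = 1 − 0.0500 = 0.9500
  (A | F) | ~A = a + b − a·b on (0.1640, 0.9500) = 0.9582
  → value = 0.9582
Under bounded:
  A | F = min(1, a+b) on (0.05, 0.12) = 0.17
  ~A = 1 − 0.05 = 0.95
  (A | F) | ~A = min(1, a+b) on (0.17, 0.95) = 1.00
  → value = 1.0000
|0.9582 − 1.0000| = 0.042

0.042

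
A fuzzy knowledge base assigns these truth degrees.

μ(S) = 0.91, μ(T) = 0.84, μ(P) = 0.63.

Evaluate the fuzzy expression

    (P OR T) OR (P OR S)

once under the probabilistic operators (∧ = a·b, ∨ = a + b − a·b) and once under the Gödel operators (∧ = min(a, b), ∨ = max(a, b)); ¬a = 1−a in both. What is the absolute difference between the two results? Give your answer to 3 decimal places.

0.088

Under probabilistic:
  P OR T = a + b − a·b on (0.6300, 0.8400) = 0.9408
  P OR S = a + b − a·b on (0.6300, 0.9100) = 0.9667
  (P OR T) OR (P OR S) = a + b − a·b on (0.9408, 0.9667) = 0.9980
  → value = 0.9980
Under Gödel:
  P OR T = max(a, b) on (0.63, 0.84) = 0.84
  P OR S = max(a, b) on (0.63, 0.91) = 0.91
  (P OR T) OR (P OR S) = max(a, b) on (0.84, 0.91) = 0.91
  → value = 0.9100
|0.9980 − 0.9100| = 0.088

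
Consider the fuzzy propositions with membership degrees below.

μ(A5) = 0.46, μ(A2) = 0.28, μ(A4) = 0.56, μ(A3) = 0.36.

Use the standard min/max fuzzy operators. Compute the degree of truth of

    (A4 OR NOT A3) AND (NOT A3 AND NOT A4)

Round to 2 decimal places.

NOT A3 = 1 − 0.36 = 0.64
A4 OR NOT A3 = max(a, b) on (0.56, 0.64) = 0.64
NOT A3 = 1 − 0.36 = 0.64
NOT A4 = 1 − 0.56 = 0.44
NOT A3 AND NOT A4 = min(a, b) on (0.64, 0.44) = 0.44
(A4 OR NOT A3) AND (NOT A3 AND NOT A4) = min(a, b) on (0.64, 0.44) = 0.44

0.44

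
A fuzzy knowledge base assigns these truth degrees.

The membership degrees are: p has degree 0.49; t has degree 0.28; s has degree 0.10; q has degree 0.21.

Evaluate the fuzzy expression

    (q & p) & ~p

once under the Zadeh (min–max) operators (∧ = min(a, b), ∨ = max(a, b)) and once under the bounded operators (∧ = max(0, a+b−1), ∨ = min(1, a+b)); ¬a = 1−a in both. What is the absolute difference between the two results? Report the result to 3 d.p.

0.210

Under Zadeh (min–max):
  q & p = min(a, b) on (0.21, 0.49) = 0.21
  ~p = 1 − 0.49 = 0.51
  (q & p) & ~p = min(a, b) on (0.21, 0.51) = 0.21
  → value = 0.2100
Under bounded:
  q & p = max(0, a+b−1) on (0.21, 0.49) = 0.00
  ~p = 1 − 0.49 = 0.51
  (q & p) & ~p = max(0, a+b−1) on (0.00, 0.51) = 0.00
  → value = 0.0000
|0.2100 − 0.0000| = 0.210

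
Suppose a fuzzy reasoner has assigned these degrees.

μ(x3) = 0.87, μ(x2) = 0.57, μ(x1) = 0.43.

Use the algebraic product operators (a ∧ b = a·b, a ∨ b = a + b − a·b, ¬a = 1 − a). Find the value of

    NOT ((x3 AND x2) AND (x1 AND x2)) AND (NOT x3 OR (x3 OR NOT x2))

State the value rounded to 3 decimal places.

0.822

x3 AND x2 = a·b on (0.8700, 0.5700) = 0.4959
x1 AND x2 = a·b on (0.4300, 0.5700) = 0.2451
(x3 AND x2) AND (x1 AND x2) = a·b on (0.4959, 0.2451) = 0.1215
NOT ((x3 AND x2) AND (x1 AND x2)) = 1 − 0.1215 = 0.8785
NOT x3 = 1 − 0.8700 = 0.1300
NOT x2 = 1 − 0.5700 = 0.4300
x3 OR NOT x2 = a + b − a·b on (0.8700, 0.4300) = 0.9259
NOT x3 OR (x3 OR NOT x2) = a + b − a·b on (0.1300, 0.9259) = 0.9355
NOT ((x3 AND x2) AND (x1 AND x2)) AND (NOT x3 OR (x3 OR NOT x2)) = a·b on (0.8785, 0.9355) = 0.8218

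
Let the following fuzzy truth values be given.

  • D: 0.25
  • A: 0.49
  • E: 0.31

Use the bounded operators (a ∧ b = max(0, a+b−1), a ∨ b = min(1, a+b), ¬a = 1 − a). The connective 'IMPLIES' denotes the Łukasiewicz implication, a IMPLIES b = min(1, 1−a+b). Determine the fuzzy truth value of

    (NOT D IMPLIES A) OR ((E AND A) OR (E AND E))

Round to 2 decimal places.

0.74

NOT D = 1 − 0.25 = 0.75
NOT D IMPLIES A  [Łukasiewicz: min(1, 1−a+b)] with a=0.75, b=0.49 → 0.74
E AND A = max(0, a+b−1) on (0.31, 0.49) = 0.00
E AND E = max(0, a+b−1) on (0.31, 0.31) = 0.00
(E AND A) OR (E AND E) = min(1, a+b) on (0.00, 0.00) = 0.00
(NOT D IMPLIES A) OR ((E AND A) OR (E AND E)) = min(1, a+b) on (0.74, 0.00) = 0.74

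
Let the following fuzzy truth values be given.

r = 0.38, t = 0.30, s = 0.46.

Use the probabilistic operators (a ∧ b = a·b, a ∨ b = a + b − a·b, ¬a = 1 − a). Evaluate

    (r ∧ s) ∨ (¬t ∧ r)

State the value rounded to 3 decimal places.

r ∧ s = a·b on (0.3800, 0.4600) = 0.1748
¬t = 1 − 0.3000 = 0.7000
¬t ∧ r = a·b on (0.7000, 0.3800) = 0.2660
(r ∧ s) ∨ (¬t ∧ r) = a + b − a·b on (0.1748, 0.2660) = 0.3943

0.394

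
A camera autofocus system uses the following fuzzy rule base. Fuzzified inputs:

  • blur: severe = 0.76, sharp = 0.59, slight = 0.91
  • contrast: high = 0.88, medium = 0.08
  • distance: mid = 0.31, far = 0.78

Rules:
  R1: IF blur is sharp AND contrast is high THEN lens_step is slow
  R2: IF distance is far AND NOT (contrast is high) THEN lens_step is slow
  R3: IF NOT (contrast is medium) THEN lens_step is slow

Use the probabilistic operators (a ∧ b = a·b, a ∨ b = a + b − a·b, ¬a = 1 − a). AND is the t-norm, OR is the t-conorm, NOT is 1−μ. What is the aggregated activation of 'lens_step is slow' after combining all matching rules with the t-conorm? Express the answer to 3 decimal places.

0.965

R1: sharp=0.59, high=0.88; AND[a·b] → w = 0.5192
R2: far=0.78, ¬high=1−0.88=0.12; AND[a·b] → w = 0.0936
R3: ¬medium=1−0.08=0.92 → w = 0.9200
Rules with consequent 'slow': {R1, R2, R3} → strengths 0.5192, 0.0936, 0.9200
Aggregate via t-conorm [a + b − a·b]: 0.9651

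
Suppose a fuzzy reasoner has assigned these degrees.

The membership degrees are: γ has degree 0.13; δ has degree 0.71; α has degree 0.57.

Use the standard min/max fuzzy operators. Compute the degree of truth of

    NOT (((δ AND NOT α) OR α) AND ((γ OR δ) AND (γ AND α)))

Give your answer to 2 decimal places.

0.87

NOT α = 1 − 0.57 = 0.43
δ AND NOT α = min(a, b) on (0.71, 0.43) = 0.43
(δ AND NOT α) OR α = max(a, b) on (0.43, 0.57) = 0.57
γ OR δ = max(a, b) on (0.13, 0.71) = 0.71
γ AND α = min(a, b) on (0.13, 0.57) = 0.13
(γ OR δ) AND (γ AND α) = min(a, b) on (0.71, 0.13) = 0.13
((δ AND NOT α) OR α) AND ((γ OR δ) AND (γ AND α)) = min(a, b) on (0.57, 0.13) = 0.13
NOT (((δ AND NOT α) OR α) AND ((γ OR δ) AND (γ AND α))) = 1 − 0.13 = 0.87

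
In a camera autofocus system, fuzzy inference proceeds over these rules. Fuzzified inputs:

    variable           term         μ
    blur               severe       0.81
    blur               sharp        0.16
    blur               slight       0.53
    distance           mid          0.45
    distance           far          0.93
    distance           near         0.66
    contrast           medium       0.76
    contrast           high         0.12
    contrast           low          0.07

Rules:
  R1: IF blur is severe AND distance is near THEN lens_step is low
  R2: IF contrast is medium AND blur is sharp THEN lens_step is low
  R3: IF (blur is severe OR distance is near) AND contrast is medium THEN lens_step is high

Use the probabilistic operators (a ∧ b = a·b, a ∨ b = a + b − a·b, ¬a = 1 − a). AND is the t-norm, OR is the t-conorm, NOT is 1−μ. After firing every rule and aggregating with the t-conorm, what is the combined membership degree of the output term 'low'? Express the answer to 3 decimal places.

0.591

R1: severe=0.81, near=0.66; AND[a·b] → w = 0.5346
R2: medium=0.76, sharp=0.16; AND[a·b] → w = 0.1216
R3: (severe=0.81 OR near=0.66) = 0.9354; AND[a·b] with medium=0.76 → w = 0.7109
Rules with consequent 'low': {R1, R2} → strengths 0.5346, 0.1216
Aggregate via t-conorm [a + b − a·b]: 0.5912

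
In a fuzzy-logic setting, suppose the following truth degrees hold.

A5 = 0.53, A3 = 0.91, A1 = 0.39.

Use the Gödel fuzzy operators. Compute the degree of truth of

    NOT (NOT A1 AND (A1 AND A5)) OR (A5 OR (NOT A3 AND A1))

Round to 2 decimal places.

0.61

NOT A1 = 1 − 0.39 = 0.61
A1 AND A5 = min(a, b) on (0.39, 0.53) = 0.39
NOT A1 AND (A1 AND A5) = min(a, b) on (0.61, 0.39) = 0.39
NOT (NOT A1 AND (A1 AND A5)) = 1 − 0.39 = 0.61
NOT A3 = 1 − 0.91 = 0.09
NOT A3 AND A1 = min(a, b) on (0.09, 0.39) = 0.09
A5 OR (NOT A3 AND A1) = max(a, b) on (0.53, 0.09) = 0.53
NOT (NOT A1 AND (A1 AND A5)) OR (A5 OR (NOT A3 AND A1)) = max(a, b) on (0.61, 0.53) = 0.61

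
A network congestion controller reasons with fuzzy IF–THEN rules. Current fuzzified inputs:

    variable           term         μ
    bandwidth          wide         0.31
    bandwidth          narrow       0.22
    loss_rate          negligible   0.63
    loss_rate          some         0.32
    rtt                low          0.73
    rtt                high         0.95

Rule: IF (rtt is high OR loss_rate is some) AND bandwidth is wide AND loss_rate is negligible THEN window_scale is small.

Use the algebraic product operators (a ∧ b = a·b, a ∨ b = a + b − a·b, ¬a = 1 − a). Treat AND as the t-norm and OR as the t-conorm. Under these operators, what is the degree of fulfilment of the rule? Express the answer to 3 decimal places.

0.189

firing strength: (high=0.95 OR some=0.32) = 0.9660; AND[a·b] with wide=0.31, negligible=0.63 → w = 0.1887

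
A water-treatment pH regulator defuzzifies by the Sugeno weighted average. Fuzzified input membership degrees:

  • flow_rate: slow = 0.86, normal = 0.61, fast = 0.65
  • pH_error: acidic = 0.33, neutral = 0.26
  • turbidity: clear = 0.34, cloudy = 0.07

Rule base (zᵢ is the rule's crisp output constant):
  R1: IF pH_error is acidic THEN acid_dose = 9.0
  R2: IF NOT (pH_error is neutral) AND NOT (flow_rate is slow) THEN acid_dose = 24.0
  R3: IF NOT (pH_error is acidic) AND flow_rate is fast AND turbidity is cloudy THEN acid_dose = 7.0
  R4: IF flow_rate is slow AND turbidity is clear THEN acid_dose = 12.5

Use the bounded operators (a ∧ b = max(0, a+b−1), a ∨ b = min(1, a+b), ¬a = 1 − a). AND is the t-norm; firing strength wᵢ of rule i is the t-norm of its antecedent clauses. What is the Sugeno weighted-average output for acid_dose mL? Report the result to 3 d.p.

R1 (z=9.0): acidic=0.33 → w = 0.33
R2 (z=24.0): ¬neutral=1−0.26=0.74, ¬slow=1−0.86=0.14; AND[max(0, a+b−1)] → w = 0.00
R3 (z=7.0): ¬acidic=1−0.33=0.67, fast=0.65, cloudy=0.07; AND[max(0, a+b−1)] → w = 0.00
R4 (z=12.5): slow=0.86, clear=0.34; AND[max(0, a+b−1)] → w = 0.20
Weighted average = (0.33·9.0 + 0.00·24.0 + 0.00·7.0 + 0.20·12.5) / (0.33 + 0.00 + 0.00 + 0.20)
  = 5.4700 / 0.5300 = 10.321

10.321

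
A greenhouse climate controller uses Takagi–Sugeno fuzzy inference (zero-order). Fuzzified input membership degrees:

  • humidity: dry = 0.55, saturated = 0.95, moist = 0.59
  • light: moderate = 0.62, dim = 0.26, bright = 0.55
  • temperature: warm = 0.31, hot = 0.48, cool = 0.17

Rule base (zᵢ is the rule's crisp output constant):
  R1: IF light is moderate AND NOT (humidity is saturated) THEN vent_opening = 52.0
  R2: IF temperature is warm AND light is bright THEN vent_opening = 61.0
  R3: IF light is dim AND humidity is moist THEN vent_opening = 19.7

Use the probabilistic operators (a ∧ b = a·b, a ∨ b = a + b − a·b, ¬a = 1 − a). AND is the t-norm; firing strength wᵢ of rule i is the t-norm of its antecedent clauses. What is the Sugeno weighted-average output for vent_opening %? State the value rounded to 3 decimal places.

R1 (z=52.0): moderate=0.62, ¬saturated=1−0.95=0.05; AND[a·b] → w = 0.0310
R2 (z=61.0): warm=0.31, bright=0.55; AND[a·b] → w = 0.1705
R3 (z=19.7): dim=0.26, moist=0.59; AND[a·b] → w = 0.1534
Weighted average = (0.0310·52.0 + 0.1705·61.0 + 0.1534·19.7) / (0.0310 + 0.1705 + 0.1534)
  = 15.0345 / 0.3549 = 42.363

42.363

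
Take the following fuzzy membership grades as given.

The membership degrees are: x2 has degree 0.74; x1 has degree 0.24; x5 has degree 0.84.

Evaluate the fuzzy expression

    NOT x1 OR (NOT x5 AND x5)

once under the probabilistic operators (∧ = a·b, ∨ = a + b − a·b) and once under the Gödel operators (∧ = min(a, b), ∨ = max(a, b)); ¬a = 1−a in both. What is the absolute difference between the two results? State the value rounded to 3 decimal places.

Under probabilistic:
  NOT x1 = 1 − 0.2400 = 0.7600
  NOT x5 = 1 − 0.8400 = 0.1600
  NOT x5 AND x5 = a·b on (0.1600, 0.8400) = 0.1344
  NOT x1 OR (NOT x5 AND x5) = a + b − a·b on (0.7600, 0.1344) = 0.7923
  → value = 0.7923
Under Gödel:
  NOT x1 = 1 − 0.24 = 0.76
  NOT x5 = 1 − 0.84 = 0.16
  NOT x5 AND x5 = min(a, b) on (0.16, 0.84) = 0.16
  NOT x1 OR (NOT x5 AND x5) = max(a, b) on (0.76, 0.16) = 0.76
  → value = 0.7600
|0.7923 − 0.7600| = 0.032

0.032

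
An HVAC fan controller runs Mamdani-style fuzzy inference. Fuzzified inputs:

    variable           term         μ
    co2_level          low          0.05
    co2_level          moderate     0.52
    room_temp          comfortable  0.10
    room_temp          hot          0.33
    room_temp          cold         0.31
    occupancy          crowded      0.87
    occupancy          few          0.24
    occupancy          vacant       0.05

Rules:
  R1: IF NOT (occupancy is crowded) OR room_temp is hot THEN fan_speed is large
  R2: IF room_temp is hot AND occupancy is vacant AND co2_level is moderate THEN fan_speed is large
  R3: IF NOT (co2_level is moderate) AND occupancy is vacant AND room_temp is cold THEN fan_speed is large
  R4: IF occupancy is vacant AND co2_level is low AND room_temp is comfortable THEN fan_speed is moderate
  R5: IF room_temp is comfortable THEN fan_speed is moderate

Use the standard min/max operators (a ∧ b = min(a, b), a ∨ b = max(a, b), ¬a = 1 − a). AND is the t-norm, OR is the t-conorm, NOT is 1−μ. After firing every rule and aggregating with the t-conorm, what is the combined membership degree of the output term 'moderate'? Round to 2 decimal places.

0.10

R1: ¬crowded=1−0.87=0.13, hot=0.33; OR[max(a, b)] → w = 0.33
R2: hot=0.33, vacant=0.05, moderate=0.52; AND[min(a, b)] → w = 0.05
R3: ¬moderate=1−0.52=0.48, vacant=0.05, cold=0.31; AND[min(a, b)] → w = 0.05
R4: vacant=0.05, low=0.05, comfortable=0.10; AND[min(a, b)] → w = 0.05
R5: comfortable=0.10 → w = 0.10
Rules with consequent 'moderate': {R4, R5} → strengths 0.05, 0.10
Aggregate via t-conorm [max(a, b)]: 0.10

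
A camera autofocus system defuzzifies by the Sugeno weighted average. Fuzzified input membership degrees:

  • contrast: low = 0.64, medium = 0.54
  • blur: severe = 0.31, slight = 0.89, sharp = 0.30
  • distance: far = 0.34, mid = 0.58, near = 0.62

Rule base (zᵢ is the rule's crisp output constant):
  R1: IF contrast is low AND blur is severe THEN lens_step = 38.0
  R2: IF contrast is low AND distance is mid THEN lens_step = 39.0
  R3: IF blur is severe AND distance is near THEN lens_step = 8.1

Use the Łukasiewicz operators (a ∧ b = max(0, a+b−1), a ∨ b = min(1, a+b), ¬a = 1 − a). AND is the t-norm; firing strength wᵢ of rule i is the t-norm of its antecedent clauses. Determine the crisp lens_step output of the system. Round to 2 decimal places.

39.00

R1 (z=38.0): low=0.64, severe=0.31; AND[max(0, a+b−1)] → w = 0.00
R2 (z=39.0): low=0.64, mid=0.58; AND[max(0, a+b−1)] → w = 0.22
R3 (z=8.1): severe=0.31, near=0.62; AND[max(0, a+b−1)] → w = 0.00
Weighted average = (0.00·38.0 + 0.22·39.0 + 0.00·8.1) / (0.00 + 0.22 + 0.00)
  = 8.5800 / 0.2200 = 39.00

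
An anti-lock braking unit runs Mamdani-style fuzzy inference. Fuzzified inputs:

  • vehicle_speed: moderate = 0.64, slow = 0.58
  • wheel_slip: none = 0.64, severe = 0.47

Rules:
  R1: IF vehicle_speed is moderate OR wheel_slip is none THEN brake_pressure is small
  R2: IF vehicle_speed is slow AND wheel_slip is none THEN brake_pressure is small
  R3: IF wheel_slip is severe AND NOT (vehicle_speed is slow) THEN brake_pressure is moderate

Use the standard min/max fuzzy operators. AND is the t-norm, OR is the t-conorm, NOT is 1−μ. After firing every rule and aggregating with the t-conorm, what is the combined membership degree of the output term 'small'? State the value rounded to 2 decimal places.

R1: moderate=0.64, none=0.64; OR[max(a, b)] → w = 0.64
R2: slow=0.58, none=0.64; AND[min(a, b)] → w = 0.58
R3: severe=0.47, ¬slow=1−0.58=0.42; AND[min(a, b)] → w = 0.42
Rules with consequent 'small': {R1, R2} → strengths 0.64, 0.58
Aggregate via t-conorm [max(a, b)]: 0.64

0.64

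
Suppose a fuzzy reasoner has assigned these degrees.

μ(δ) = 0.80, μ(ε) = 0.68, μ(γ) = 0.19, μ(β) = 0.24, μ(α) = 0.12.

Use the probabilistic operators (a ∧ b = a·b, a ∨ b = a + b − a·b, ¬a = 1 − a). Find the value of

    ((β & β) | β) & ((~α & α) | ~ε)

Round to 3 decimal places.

β & β = a·b on (0.2400, 0.2400) = 0.0576
(β & β) | β = a + b − a·b on (0.0576, 0.2400) = 0.2838
~α = 1 − 0.1200 = 0.8800
~α & α = a·b on (0.8800, 0.1200) = 0.1056
~ε = 1 − 0.6800 = 0.3200
(~α & α) | ~ε = a + b − a·b on (0.1056, 0.3200) = 0.3918
((β & β) | β) & ((~α & α) | ~ε) = a·b on (0.2838, 0.3918) = 0.1112

0.111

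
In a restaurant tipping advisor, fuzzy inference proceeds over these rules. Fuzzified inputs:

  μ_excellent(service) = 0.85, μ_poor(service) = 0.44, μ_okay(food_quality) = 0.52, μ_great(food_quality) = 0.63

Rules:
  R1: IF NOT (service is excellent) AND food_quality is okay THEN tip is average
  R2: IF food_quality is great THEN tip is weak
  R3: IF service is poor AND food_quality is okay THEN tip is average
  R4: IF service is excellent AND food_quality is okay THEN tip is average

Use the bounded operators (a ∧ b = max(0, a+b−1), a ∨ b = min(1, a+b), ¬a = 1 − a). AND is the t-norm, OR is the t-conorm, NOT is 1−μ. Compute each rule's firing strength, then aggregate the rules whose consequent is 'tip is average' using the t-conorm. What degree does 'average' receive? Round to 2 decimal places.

R1: ¬excellent=1−0.85=0.15, okay=0.52; AND[max(0, a+b−1)] → w = 0.00
R2: great=0.63 → w = 0.63
R3: poor=0.44, okay=0.52; AND[max(0, a+b−1)] → w = 0.00
R4: excellent=0.85, okay=0.52; AND[max(0, a+b−1)] → w = 0.37
Rules with consequent 'average': {R1, R3, R4} → strengths 0.00, 0.00, 0.37
Aggregate via t-conorm [min(1, a+b)]: 0.37

0.37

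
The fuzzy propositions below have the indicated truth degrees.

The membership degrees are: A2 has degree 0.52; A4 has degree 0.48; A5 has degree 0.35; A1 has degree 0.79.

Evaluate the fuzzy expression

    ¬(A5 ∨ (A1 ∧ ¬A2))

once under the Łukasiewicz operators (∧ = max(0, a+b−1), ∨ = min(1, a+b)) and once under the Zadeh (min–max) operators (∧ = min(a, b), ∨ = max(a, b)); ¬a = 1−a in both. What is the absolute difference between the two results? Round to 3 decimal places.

Under Łukasiewicz:
  ¬A2 = 1 − 0.52 = 0.48
  A1 ∧ ¬A2 = max(0, a+b−1) on (0.79, 0.48) = 0.27
  A5 ∨ (A1 ∧ ¬A2) = min(1, a+b) on (0.35, 0.27) = 0.62
  ¬(A5 ∨ (A1 ∧ ¬A2)) = 1 − 0.62 = 0.38
  → value = 0.3800
Under Zadeh (min–max):
  ¬A2 = 1 − 0.52 = 0.48
  A1 ∧ ¬A2 = min(a, b) on (0.79, 0.48) = 0.48
  A5 ∨ (A1 ∧ ¬A2) = max(a, b) on (0.35, 0.48) = 0.48
  ¬(A5 ∨ (A1 ∧ ¬A2)) = 1 − 0.48 = 0.52
  → value = 0.5200
|0.3800 − 0.5200| = 0.140

0.140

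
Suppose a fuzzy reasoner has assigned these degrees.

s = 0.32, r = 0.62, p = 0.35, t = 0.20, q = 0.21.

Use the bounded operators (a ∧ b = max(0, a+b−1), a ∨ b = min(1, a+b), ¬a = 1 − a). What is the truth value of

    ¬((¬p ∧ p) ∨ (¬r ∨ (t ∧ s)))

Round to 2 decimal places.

¬p = 1 − 0.35 = 0.65
¬p ∧ p = max(0, a+b−1) on (0.65, 0.35) = 0.00
¬r = 1 − 0.62 = 0.38
t ∧ s = max(0, a+b−1) on (0.20, 0.32) = 0.00
¬r ∨ (t ∧ s) = min(1, a+b) on (0.38, 0.00) = 0.38
(¬p ∧ p) ∨ (¬r ∨ (t ∧ s)) = min(1, a+b) on (0.00, 0.38) = 0.38
¬((¬p ∧ p) ∨ (¬r ∨ (t ∧ s))) = 1 − 0.38 = 0.62

0.62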